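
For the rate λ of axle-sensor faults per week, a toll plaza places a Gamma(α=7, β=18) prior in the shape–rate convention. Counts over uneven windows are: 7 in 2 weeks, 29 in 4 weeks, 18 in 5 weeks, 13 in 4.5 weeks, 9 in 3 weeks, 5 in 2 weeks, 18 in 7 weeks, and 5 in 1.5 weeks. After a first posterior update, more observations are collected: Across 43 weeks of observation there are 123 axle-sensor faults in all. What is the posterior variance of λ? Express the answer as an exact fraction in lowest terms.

13/450

Total count: 7 + 29 + 18 + 13 + 9 + 5 + 18 + 5 = 104.
Total exposure: 2 + 4 + 5 + 4.5 + 3 + 2 + 7 + 1.5 = 29 weeks.
After the first batch: Gamma(7 + 104, 18 + 29) = Gamma(111, 47).
Total count 123 over total exposure 43 weeks.
After the second batch: Gamma(111 + 123, 47 + 43) = Gamma(234, 90).
Posterior variance = α'/β'² = 234/8100 = 13/450.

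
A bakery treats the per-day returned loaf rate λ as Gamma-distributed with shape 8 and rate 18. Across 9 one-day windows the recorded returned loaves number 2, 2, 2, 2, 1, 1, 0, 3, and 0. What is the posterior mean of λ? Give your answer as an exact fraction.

Total count: 2 + 2 + 2 + 2 + 1 + 1 + 0 + 3 + 0 = 13.
Total exposure: 9 days.
By Gamma–Poisson conjugacy, the posterior is Gamma(α + Σx, β + Σt) = Gamma(8 + 13, 18 + 9) = Gamma(21, 27).
Posterior mean = α'/β' = 21/27 = 7/9.

7/9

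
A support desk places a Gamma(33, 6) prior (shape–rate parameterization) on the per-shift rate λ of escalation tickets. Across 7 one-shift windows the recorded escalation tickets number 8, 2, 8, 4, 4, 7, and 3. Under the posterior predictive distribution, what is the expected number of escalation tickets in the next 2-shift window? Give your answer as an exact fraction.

Total count: 8 + 2 + 8 + 4 + 4 + 7 + 3 = 36.
Total exposure: 7 shifts.
By Gamma–Poisson conjugacy, the posterior is Gamma(α + Σx, β + Σt) = Gamma(33 + 36, 6 + 7) = Gamma(69, 13).
Predictive mean over a 2-shift window = T·E[λ|data] = 2·69/13 = 138/13.

138/13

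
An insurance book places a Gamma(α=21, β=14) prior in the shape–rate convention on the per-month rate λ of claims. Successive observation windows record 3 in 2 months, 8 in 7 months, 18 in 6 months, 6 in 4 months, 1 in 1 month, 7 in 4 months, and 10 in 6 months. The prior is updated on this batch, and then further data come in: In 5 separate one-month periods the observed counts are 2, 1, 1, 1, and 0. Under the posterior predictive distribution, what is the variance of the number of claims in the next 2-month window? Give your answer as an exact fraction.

8058/2401

Total count: 3 + 8 + 18 + 6 + 1 + 7 + 10 = 53.
Total exposure: 2 + 7 + 6 + 4 + 1 + 4 + 6 = 30 months.
After the first batch: Gamma(21 + 53, 14 + 30) = Gamma(74, 44).
Total count: 2 + 1 + 1 + 1 + 0 = 5.
Total exposure: 5 months.
After the second batch: Gamma(74 + 5, 44 + 5) = Gamma(79, 49).
The posterior predictive for a window of length T is Negative Binomial with variance T·α'·(β'+T)/β'² = 2·79·51/2401 = 8058/2401.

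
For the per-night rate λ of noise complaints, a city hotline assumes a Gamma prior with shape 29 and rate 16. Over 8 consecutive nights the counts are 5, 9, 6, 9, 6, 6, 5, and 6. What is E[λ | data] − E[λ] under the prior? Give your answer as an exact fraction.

Total count: 5 + 9 + 6 + 9 + 6 + 6 + 5 + 6 = 52.
Total exposure: 8 nights.
Conjugate update: add total count to the shape and total exposure to the rate, giving Gamma(81, 24).
Posterior mean = 81/24 = 27/8; prior mean = 29/16 = 29/16. Difference = 27/8 − 29/16 = 25/16.

25/16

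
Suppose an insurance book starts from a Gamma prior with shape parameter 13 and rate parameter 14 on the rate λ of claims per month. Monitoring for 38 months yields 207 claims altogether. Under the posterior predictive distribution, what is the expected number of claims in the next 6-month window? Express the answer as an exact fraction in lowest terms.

Total count 207 over total exposure 38 months.
Posterior: α' = 13 + 207 = 220, β' = 14 + 38 = 52.
Predictive mean over a 6-month window = T·E[λ|data] = 6·220/52 = 330/13.

330/13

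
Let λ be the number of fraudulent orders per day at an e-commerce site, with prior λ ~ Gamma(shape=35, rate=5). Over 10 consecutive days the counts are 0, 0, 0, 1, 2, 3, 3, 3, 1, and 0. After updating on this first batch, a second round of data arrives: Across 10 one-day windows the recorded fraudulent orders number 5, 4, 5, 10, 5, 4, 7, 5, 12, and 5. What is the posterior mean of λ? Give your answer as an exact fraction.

22/5

Total count: 0 + 0 + 0 + 1 + 2 + 3 + 3 + 3 + 1 + 0 = 13.
Total exposure: 10 days.
After the first batch: Gamma(35 + 13, 5 + 10) = Gamma(48, 15).
Total count: 5 + 4 + 5 + 10 + 5 + 4 + 7 + 5 + 12 + 5 = 62.
Total exposure: 10 days.
After the second batch: Gamma(48 + 62, 15 + 10) = Gamma(110, 25).
Posterior mean = α'/β' = 110/25 = 22/5.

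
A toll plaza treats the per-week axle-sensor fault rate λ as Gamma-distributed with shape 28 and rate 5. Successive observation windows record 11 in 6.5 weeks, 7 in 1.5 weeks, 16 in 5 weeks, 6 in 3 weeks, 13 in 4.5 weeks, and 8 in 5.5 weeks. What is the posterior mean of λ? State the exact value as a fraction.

89/31

Total count: 11 + 7 + 16 + 6 + 13 + 8 = 61.
Total exposure: 6.5 + 1.5 + 5 + 3 + 4.5 + 5.5 = 26 weeks.
The Gamma prior is conjugate for the Poisson rate, so λ | data ~ Gamma(28+61, 5+26) = Gamma(89, 31).
Posterior mean = α'/β' = 89/31.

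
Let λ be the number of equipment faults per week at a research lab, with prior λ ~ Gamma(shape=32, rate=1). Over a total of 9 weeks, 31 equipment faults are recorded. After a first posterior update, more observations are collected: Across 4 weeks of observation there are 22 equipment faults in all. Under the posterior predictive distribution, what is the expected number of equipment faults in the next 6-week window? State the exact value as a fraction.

255/7

Total count 31 over total exposure 9 weeks.
After the first batch: Gamma(32 + 31, 1 + 9) = Gamma(63, 10).
Total count 22 over total exposure 4 weeks.
After the second batch: Gamma(63 + 22, 10 + 4) = Gamma(85, 14).
Predictive mean over a 6-week window = T·E[λ|data] = 6·85/14 = 255/7.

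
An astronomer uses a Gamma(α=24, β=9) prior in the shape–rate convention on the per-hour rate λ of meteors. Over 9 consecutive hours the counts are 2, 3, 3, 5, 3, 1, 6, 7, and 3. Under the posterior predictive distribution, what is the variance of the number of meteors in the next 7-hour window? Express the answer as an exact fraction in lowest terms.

3325/108

Total count: 2 + 3 + 3 + 5 + 3 + 1 + 6 + 7 + 3 = 33.
Total exposure: 9 hours.
By Gamma–Poisson conjugacy, the posterior is Gamma(α + Σx, β + Σt) = Gamma(24 + 33, 9 + 9) = Gamma(57, 18).
The posterior predictive for a window of length T is Negative Binomial with variance T·α'·(β'+T)/β'² = 7·57·25/324 = 3325/108.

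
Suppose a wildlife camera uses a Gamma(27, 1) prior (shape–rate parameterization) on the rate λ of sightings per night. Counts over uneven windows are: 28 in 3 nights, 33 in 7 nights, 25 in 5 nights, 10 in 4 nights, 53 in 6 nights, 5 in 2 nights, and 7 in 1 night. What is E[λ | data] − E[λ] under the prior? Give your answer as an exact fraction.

-595/29

Total count: 28 + 33 + 25 + 10 + 53 + 5 + 7 = 161.
Total exposure: 3 + 7 + 5 + 4 + 6 + 2 + 1 = 28 nights.
Conjugate update: add total count to the shape and total exposure to the rate, giving Gamma(188, 29).
Posterior mean = 188/29 = 188/29; prior mean = 27/1 = 27. Difference = 188/29 − 27 = -595/29.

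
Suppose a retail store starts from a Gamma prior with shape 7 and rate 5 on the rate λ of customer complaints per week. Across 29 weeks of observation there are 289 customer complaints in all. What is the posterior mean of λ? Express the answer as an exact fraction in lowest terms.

148/17

Total count 289 over total exposure 29 weeks.
The Gamma prior is conjugate for the Poisson rate, so λ | data ~ Gamma(7+289, 5+29) = Gamma(296, 34).
Posterior mean = α'/β' = 296/34 = 148/17.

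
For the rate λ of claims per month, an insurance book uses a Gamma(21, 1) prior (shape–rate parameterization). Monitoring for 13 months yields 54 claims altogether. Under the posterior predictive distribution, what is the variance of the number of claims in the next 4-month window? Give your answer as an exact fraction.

1350/49

Total count 54 over total exposure 13 months.
Conjugate update: add total count to the shape and total exposure to the rate, giving Gamma(75, 14).
The posterior predictive for a window of length T is Negative Binomial with variance T·α'·(β'+T)/β'² = 4·75·18/196 = 1350/49.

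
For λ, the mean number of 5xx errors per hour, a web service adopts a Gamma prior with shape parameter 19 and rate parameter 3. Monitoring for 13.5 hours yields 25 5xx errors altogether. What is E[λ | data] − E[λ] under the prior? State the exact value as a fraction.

Total count 25 over total exposure 13.5 hours.
The Gamma prior is conjugate for the Poisson rate, so λ | data ~ Gamma(19+25, 3+13.5) = Gamma(44, 33/2).
Posterior mean = 44/(33/2) = 8/3; prior mean = 19/3 = 19/3. Difference = 8/3 − 19/3 = -11/3.

-11/3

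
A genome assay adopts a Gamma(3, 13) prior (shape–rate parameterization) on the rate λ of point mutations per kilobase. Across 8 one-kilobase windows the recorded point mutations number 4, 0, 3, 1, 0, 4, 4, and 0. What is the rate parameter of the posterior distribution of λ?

21

Total count: 4 + 0 + 3 + 1 + 0 + 4 + 4 + 0 = 16.
Total exposure: 8 kilobases.
The Gamma prior is conjugate for the Poisson rate, so λ | data ~ Gamma(3+16, 13+8) = Gamma(19, 21).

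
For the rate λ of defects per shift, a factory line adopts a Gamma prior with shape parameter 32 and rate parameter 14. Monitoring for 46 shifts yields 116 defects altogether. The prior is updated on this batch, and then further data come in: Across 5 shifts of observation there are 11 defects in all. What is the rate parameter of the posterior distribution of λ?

Total count 116 over total exposure 46 shifts.
After the first batch: Gamma(32 + 116, 14 + 46) = Gamma(148, 60).
Total count 11 over total exposure 5 shifts.
After the second batch: Gamma(148 + 11, 60 + 5) = Gamma(159, 65).

65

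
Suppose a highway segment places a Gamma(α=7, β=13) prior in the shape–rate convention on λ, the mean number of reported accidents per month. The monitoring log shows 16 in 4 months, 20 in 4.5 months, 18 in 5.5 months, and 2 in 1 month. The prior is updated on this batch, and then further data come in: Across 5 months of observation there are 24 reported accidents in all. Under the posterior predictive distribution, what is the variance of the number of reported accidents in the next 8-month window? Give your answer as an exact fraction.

Total count: 16 + 20 + 18 + 2 = 56.
Total exposure: 4 + 4.5 + 5.5 + 1 = 15 months.
After the first batch: Gamma(7 + 56, 13 + 15) = Gamma(63, 28).
Total count 24 over total exposure 5 months.
After the second batch: Gamma(63 + 24, 28 + 5) = Gamma(87, 33).
The posterior predictive for a window of length T is Negative Binomial with variance T·α'·(β'+T)/β'² = 8·87·41/1089 = 9512/363.

9512/363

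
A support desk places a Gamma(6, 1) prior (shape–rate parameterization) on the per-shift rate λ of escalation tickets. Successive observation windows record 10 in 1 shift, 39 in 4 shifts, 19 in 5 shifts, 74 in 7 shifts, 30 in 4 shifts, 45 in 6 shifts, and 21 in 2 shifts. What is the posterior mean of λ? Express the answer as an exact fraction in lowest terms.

Total count: 10 + 39 + 19 + 74 + 30 + 45 + 21 = 238.
Total exposure: 1 + 4 + 5 + 7 + 4 + 6 + 2 = 29 shifts.
The Gamma prior is conjugate for the Poisson rate, so λ | data ~ Gamma(6+238, 1+29) = Gamma(244, 30).
Posterior mean = α'/β' = 244/30 = 122/15.

122/15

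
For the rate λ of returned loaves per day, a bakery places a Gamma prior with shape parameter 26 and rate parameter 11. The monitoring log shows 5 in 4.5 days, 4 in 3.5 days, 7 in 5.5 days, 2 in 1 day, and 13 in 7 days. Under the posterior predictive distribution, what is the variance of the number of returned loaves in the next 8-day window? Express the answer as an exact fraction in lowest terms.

Total count: 5 + 4 + 7 + 2 + 13 = 31.
Total exposure: 4.5 + 3.5 + 5.5 + 1 + 7 = 21.5 days.
Gamma(α, β) with Poisson data over total exposure Σt gives posterior Gamma(α+Σx, β+Σt) = Gamma(57, 65/2).
The posterior predictive for a window of length T is Negative Binomial with variance T·α'·(β'+T)/β'² = 8·57·(81/2)/(4225/4) = 73872/4225.

73872/4225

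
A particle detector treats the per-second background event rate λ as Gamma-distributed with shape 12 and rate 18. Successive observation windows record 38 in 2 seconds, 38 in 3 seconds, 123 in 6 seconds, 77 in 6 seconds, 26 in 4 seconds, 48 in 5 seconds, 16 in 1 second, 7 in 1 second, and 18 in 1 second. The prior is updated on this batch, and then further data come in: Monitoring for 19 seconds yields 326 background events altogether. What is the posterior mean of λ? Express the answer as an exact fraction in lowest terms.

Total count: 38 + 38 + 123 + 77 + 26 + 48 + 16 + 7 + 18 = 391.
Total exposure: 2 + 3 + 6 + 6 + 4 + 5 + 1 + 1 + 1 = 29 seconds.
After the first batch: Gamma(12 + 391, 18 + 29) = Gamma(403, 47).
Total count 326 over total exposure 19 seconds.
After the second batch: Gamma(403 + 326, 47 + 19) = Gamma(729, 66).
Posterior mean = α'/β' = 729/66 = 243/22.

243/22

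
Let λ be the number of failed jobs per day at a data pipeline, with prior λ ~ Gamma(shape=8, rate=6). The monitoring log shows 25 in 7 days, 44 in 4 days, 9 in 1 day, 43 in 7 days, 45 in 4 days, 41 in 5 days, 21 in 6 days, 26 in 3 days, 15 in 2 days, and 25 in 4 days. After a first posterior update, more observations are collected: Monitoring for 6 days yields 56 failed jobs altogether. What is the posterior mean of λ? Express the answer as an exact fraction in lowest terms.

Total count: 25 + 44 + 9 + 43 + 45 + 41 + 21 + 26 + 15 + 25 = 294.
Total exposure: 7 + 4 + 1 + 7 + 4 + 5 + 6 + 3 + 2 + 4 = 43 days.
After the first batch: Gamma(8 + 294, 6 + 43) = Gamma(302, 49).
Total count 56 over total exposure 6 days.
After the second batch: Gamma(302 + 56, 49 + 6) = Gamma(358, 55).
Posterior mean = α'/β' = 358/55.

358/55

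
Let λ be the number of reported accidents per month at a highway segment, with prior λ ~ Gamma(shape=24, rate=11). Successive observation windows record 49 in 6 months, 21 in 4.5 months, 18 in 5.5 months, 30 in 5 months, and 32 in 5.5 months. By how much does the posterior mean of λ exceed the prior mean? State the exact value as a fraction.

Total count: 49 + 21 + 18 + 30 + 32 = 150.
Total exposure: 6 + 4.5 + 5.5 + 5 + 5.5 = 26.5 months.
The Gamma prior is conjugate for the Poisson rate, so λ | data ~ Gamma(24+150, 11+26.5) = Gamma(174, 75/2).
Posterior mean = 174/(75/2) = 116/25; prior mean = 24/11 = 24/11. Difference = 116/25 − 24/11 = 676/275.

676/275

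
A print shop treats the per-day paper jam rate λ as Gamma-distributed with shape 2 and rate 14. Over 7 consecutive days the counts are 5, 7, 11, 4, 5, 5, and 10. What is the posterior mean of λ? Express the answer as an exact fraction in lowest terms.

7/3

Total count: 5 + 7 + 11 + 4 + 5 + 5 + 10 = 47.
Total exposure: 7 days.
Conjugate update: add total count to the shape and total exposure to the rate, giving Gamma(49, 21).
Posterior mean = α'/β' = 49/21 = 7/3.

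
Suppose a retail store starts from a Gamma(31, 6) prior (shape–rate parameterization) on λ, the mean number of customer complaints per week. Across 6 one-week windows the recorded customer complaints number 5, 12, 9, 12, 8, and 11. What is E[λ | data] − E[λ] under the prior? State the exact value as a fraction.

13/6

Total count: 5 + 12 + 9 + 12 + 8 + 11 = 57.
Total exposure: 6 weeks.
The Gamma prior is conjugate for the Poisson rate, so λ | data ~ Gamma(31+57, 6+6) = Gamma(88, 12).
Posterior mean = 88/12 = 22/3; prior mean = 31/6 = 31/6. Difference = 22/3 − 31/6 = 13/6.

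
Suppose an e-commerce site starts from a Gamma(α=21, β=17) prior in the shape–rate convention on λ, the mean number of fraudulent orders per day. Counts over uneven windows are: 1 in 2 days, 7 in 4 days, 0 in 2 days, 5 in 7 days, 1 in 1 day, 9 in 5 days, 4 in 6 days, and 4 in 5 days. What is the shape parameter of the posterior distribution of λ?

Total count: 1 + 7 + 0 + 5 + 1 + 9 + 4 + 4 = 31.
Total exposure: 2 + 4 + 2 + 7 + 1 + 5 + 6 + 5 = 32 days.
Conjugate update: add total count to the shape and total exposure to the rate, giving Gamma(52, 49).

52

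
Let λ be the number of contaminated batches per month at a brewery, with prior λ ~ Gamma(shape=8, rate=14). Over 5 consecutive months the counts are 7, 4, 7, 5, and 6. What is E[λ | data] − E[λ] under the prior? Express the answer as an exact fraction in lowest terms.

183/133

Total count: 7 + 4 + 7 + 5 + 6 = 29.
Total exposure: 5 months.
Conjugate update: add total count to the shape and total exposure to the rate, giving Gamma(37, 19).
Posterior mean = 37/19 = 37/19; prior mean = 8/14 = 4/7. Difference = 37/19 − 4/7 = 183/133.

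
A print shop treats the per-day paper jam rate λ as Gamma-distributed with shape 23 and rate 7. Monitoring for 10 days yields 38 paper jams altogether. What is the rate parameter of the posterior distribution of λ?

Total count 38 over total exposure 10 days.
Gamma(α, β) with Poisson data over total exposure Σt gives posterior Gamma(α+Σx, β+Σt) = Gamma(61, 17).

17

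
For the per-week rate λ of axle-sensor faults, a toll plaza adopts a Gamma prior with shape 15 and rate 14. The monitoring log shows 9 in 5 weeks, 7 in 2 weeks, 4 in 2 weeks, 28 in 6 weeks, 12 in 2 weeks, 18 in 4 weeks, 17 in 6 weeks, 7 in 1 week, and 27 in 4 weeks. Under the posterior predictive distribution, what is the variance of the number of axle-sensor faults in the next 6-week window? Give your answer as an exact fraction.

11232/529

Total count: 9 + 7 + 4 + 28 + 12 + 18 + 17 + 7 + 27 = 129.
Total exposure: 5 + 2 + 2 + 6 + 2 + 4 + 6 + 1 + 4 = 32 weeks.
Posterior: α' = 15 + 129 = 144, β' = 14 + 32 = 46.
The posterior predictive for a window of length T is Negative Binomial with variance T·α'·(β'+T)/β'² = 6·144·52/2116 = 11232/529.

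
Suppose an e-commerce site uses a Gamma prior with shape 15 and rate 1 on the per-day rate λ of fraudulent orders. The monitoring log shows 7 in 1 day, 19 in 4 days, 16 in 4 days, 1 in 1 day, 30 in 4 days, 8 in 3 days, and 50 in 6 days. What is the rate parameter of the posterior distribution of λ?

24

Total count: 7 + 19 + 16 + 1 + 30 + 8 + 50 = 131.
Total exposure: 1 + 4 + 4 + 1 + 4 + 3 + 6 = 23 days.
The Gamma prior is conjugate for the Poisson rate, so λ | data ~ Gamma(15+131, 1+23) = Gamma(146, 24).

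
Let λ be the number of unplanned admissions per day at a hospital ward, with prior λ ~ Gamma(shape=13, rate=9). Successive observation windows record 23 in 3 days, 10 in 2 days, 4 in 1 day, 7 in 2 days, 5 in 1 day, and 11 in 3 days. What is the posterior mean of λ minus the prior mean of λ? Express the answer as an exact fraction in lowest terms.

128/63

Total count: 23 + 10 + 4 + 7 + 5 + 11 = 60.
Total exposure: 3 + 2 + 1 + 2 + 1 + 3 = 12 days.
By Gamma–Poisson conjugacy, the posterior is Gamma(α + Σx, β + Σt) = Gamma(13 + 60, 9 + 12) = Gamma(73, 21).
Posterior mean = 73/21 = 73/21; prior mean = 13/9 = 13/9. Difference = 73/21 − 13/9 = 128/63.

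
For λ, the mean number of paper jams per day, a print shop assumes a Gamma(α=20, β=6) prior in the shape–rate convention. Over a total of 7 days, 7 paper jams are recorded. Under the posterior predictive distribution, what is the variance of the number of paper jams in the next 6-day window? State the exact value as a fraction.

Total count 7 over total exposure 7 days.
The Gamma prior is conjugate for the Poisson rate, so λ | data ~ Gamma(20+7, 6+7) = Gamma(27, 13).
The posterior predictive for a window of length T is Negative Binomial with variance T·α'·(β'+T)/β'² = 6·27·19/169 = 3078/169.

3078/169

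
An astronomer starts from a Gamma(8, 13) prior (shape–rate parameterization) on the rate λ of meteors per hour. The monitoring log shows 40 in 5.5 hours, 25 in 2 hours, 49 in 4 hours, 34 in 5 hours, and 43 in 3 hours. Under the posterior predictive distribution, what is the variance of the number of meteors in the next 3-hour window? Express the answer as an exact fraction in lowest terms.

84774/4225

Total count: 40 + 25 + 49 + 34 + 43 = 191.
Total exposure: 5.5 + 2 + 4 + 5 + 3 = 19.5 hours.
Posterior: α' = 8 + 191 = 199, β' = 13 + 19.5 = 65/2.
The posterior predictive for a window of length T is Negative Binomial with variance T·α'·(β'+T)/β'² = 3·199·(71/2)/(4225/4) = 84774/4225.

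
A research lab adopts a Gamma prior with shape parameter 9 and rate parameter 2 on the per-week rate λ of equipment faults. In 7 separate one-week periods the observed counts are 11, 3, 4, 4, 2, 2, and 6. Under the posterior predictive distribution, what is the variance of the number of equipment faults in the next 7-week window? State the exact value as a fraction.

Total count: 11 + 3 + 4 + 4 + 2 + 2 + 6 = 32.
Total exposure: 7 weeks.
Conjugate update: add total count to the shape and total exposure to the rate, giving Gamma(41, 9).
The posterior predictive for a window of length T is Negative Binomial with variance T·α'·(β'+T)/β'² = 7·41·16/81 = 4592/81.

4592/81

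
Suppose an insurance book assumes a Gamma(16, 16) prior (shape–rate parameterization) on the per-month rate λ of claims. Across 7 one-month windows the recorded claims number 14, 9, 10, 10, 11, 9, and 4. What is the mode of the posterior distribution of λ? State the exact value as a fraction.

Total count: 14 + 9 + 10 + 10 + 11 + 9 + 4 = 67.
Total exposure: 7 months.
The Gamma prior is conjugate for the Poisson rate, so λ | data ~ Gamma(16+67, 16+7) = Gamma(83, 23).
Posterior mode = (α'−1)/β' = 82/23.

82/23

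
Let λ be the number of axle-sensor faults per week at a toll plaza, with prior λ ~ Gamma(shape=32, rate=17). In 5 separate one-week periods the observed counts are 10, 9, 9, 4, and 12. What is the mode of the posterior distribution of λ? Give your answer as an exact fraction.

Total count: 10 + 9 + 9 + 4 + 12 = 44.
Total exposure: 5 weeks.
By Gamma–Poisson conjugacy, the posterior is Gamma(α + Σx, β + Σt) = Gamma(32 + 44, 17 + 5) = Gamma(76, 22).
Posterior mode = (α'−1)/β' = 75/22.

75/22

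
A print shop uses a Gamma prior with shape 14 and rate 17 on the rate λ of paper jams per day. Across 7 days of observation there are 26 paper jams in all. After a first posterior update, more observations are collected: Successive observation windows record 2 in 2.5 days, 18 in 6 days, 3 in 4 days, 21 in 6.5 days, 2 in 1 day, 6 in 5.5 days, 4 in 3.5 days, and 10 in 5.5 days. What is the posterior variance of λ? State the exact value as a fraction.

Total count 26 over total exposure 7 days.
After the first batch: Gamma(14 + 26, 17 + 7) = Gamma(40, 24).
Total count: 2 + 18 + 3 + 21 + 2 + 6 + 4 + 10 = 66.
Total exposure: 2.5 + 6 + 4 + 6.5 + 1 + 5.5 + 3.5 + 5.5 = 34.5 days.
After the second batch: Gamma(40 + 66, 24 + 34.5) = Gamma(106, 117/2).
Posterior variance = α'/β'² = 106/(13689/4) = 424/13689.

424/13689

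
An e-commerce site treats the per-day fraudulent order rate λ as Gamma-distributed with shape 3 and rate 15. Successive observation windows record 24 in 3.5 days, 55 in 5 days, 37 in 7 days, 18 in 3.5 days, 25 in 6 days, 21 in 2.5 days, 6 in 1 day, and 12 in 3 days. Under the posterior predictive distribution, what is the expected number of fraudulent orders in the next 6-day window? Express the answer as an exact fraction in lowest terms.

Total count: 24 + 55 + 37 + 18 + 25 + 21 + 6 + 12 = 198.
Total exposure: 3.5 + 5 + 7 + 3.5 + 6 + 2.5 + 1 + 3 = 31.5 days.
Posterior: α' = 3 + 198 = 201, β' = 15 + 31.5 = 93/2.
Predictive mean over a 6-day window = T·E[λ|data] = 6·201/(93/2) = 804/31.

804/31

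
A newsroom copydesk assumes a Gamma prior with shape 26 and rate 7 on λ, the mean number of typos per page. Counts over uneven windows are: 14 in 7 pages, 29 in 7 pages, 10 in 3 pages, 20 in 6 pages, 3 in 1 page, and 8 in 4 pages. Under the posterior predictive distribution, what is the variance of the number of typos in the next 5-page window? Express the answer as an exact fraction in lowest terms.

Total count: 14 + 29 + 10 + 20 + 3 + 8 = 84.
Total exposure: 7 + 7 + 3 + 6 + 1 + 4 = 28 pages.
The Gamma prior is conjugate for the Poisson rate, so λ | data ~ Gamma(26+84, 7+28) = Gamma(110, 35).
The posterior predictive for a window of length T is Negative Binomial with variance T·α'·(β'+T)/β'² = 5·110·40/1225 = 880/49.

880/49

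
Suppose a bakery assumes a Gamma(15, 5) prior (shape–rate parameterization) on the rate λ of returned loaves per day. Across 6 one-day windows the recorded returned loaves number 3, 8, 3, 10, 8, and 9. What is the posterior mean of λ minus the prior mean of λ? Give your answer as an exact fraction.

Total count: 3 + 8 + 3 + 10 + 8 + 9 = 41.
Total exposure: 6 days.
By Gamma–Poisson conjugacy, the posterior is Gamma(α + Σx, β + Σt) = Gamma(15 + 41, 5 + 6) = Gamma(56, 11).
Posterior mean = 56/11 = 56/11; prior mean = 15/5 = 3. Difference = 56/11 − 3 = 23/11.

23/11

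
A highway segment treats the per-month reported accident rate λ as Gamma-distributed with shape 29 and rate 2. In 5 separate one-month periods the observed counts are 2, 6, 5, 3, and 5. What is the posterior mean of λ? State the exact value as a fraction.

50/7

Total count: 2 + 6 + 5 + 3 + 5 = 21.
Total exposure: 5 months.
The Gamma prior is conjugate for the Poisson rate, so λ | data ~ Gamma(29+21, 2+5) = Gamma(50, 7).
Posterior mean = α'/β' = 50/7.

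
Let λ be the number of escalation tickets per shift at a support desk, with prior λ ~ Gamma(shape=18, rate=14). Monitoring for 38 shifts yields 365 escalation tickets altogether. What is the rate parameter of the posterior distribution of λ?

52

Total count 365 over total exposure 38 shifts.
By Gamma–Poisson conjugacy, the posterior is Gamma(α + Σx, β + Σt) = Gamma(18 + 365, 14 + 38) = Gamma(383, 52).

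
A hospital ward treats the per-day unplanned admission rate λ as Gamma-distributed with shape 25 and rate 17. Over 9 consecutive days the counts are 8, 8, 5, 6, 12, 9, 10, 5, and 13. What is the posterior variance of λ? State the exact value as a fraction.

Total count: 8 + 8 + 5 + 6 + 12 + 9 + 10 + 5 + 13 = 76.
Total exposure: 9 days.
The Gamma prior is conjugate for the Poisson rate, so λ | data ~ Gamma(25+76, 17+9) = Gamma(101, 26).
Posterior variance = α'/β'² = 101/676.

101/676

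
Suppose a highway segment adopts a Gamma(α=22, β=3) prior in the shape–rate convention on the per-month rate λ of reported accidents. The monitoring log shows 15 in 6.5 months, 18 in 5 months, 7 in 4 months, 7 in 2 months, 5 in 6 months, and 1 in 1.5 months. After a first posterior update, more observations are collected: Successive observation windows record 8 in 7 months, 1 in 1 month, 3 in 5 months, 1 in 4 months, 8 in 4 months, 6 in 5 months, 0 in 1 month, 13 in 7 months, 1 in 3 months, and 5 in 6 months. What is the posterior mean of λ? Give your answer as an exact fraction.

Total count: 15 + 18 + 7 + 7 + 5 + 1 = 53.
Total exposure: 6.5 + 5 + 4 + 2 + 6 + 1.5 = 25 months.
After the first batch: Gamma(22 + 53, 3 + 25) = Gamma(75, 28).
Total count: 8 + 1 + 3 + 1 + 8 + 6 + 0 + 13 + 1 + 5 = 46.
Total exposure: 7 + 1 + 5 + 4 + 4 + 5 + 1 + 7 + 3 + 6 = 43 months.
After the second batch: Gamma(75 + 46, 28 + 43) = Gamma(121, 71).
Posterior mean = α'/β' = 121/71.

121/71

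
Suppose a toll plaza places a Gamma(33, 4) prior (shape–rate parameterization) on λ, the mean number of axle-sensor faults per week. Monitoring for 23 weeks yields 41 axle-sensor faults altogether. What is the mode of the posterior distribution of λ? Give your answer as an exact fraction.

Total count 41 over total exposure 23 weeks.
The Gamma prior is conjugate for the Poisson rate, so λ | data ~ Gamma(33+41, 4+23) = Gamma(74, 27).
Posterior mode = (α'−1)/β' = 73/27.

73/27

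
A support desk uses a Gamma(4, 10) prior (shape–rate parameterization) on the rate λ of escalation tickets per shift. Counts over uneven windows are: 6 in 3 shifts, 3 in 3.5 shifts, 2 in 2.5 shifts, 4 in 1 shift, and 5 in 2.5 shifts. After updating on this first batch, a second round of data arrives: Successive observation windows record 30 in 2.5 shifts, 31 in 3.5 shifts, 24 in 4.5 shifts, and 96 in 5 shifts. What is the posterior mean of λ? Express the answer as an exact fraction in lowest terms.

205/38

Total count: 6 + 3 + 2 + 4 + 5 = 20.
Total exposure: 3 + 3.5 + 2.5 + 1 + 2.5 = 12.5 shifts.
After the first batch: Gamma(4 + 20, 10 + 12.5) = Gamma(24, 45/2).
Total count: 30 + 31 + 24 + 96 = 181.
Total exposure: 2.5 + 3.5 + 4.5 + 5 = 15.5 shifts.
After the second batch: Gamma(24 + 181, 45/2 + 15.5) = Gamma(205, 38).
Posterior mean = α'/β' = 205/38.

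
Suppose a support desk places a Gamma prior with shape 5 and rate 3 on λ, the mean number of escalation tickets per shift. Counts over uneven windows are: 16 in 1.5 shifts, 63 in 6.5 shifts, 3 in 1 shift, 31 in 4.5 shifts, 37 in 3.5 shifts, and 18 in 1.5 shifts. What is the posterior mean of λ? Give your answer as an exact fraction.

346/43

Total count: 16 + 63 + 3 + 31 + 37 + 18 = 168.
Total exposure: 1.5 + 6.5 + 1 + 4.5 + 3.5 + 1.5 = 18.5 shifts.
Conjugate update: add total count to the shape and total exposure to the rate, giving Gamma(173, 43/2).
Posterior mean = α'/β' = 173/(43/2) = 346/43.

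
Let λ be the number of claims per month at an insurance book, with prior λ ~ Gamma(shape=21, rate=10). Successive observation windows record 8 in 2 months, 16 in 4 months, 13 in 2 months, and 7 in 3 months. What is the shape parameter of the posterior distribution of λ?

65

Total count: 8 + 16 + 13 + 7 = 44.
Total exposure: 2 + 4 + 2 + 3 = 11 months.
The Gamma prior is conjugate for the Poisson rate, so λ | data ~ Gamma(21+44, 10+11) = Gamma(65, 21).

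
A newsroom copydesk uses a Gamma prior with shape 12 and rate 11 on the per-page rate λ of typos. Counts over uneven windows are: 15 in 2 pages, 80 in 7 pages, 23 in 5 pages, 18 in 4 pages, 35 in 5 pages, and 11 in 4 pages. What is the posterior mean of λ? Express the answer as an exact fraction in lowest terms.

Total count: 15 + 80 + 23 + 18 + 35 + 11 = 182.
Total exposure: 2 + 7 + 5 + 4 + 5 + 4 = 27 pages.
By Gamma–Poisson conjugacy, the posterior is Gamma(α + Σx, β + Σt) = Gamma(12 + 182, 11 + 27) = Gamma(194, 38).
Posterior mean = α'/β' = 194/38 = 97/19.

97/19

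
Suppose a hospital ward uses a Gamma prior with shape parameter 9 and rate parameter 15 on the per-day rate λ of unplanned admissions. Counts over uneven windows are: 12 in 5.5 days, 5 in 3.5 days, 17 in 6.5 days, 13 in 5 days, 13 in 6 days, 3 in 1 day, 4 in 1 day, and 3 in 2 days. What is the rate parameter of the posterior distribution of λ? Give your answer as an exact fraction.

91/2

Total count: 12 + 5 + 17 + 13 + 13 + 3 + 4 + 3 = 70.
Total exposure: 5.5 + 3.5 + 6.5 + 5 + 6 + 1 + 1 + 2 = 30.5 days.
Posterior: α' = 9 + 70 = 79, β' = 15 + 30.5 = 91/2.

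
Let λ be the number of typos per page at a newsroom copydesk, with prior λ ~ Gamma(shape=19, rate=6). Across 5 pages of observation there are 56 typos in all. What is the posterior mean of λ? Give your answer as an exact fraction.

75/11

Total count 56 over total exposure 5 pages.
By Gamma–Poisson conjugacy, the posterior is Gamma(α + Σx, β + Σt) = Gamma(19 + 56, 6 + 5) = Gamma(75, 11).
Posterior mean = α'/β' = 75/11.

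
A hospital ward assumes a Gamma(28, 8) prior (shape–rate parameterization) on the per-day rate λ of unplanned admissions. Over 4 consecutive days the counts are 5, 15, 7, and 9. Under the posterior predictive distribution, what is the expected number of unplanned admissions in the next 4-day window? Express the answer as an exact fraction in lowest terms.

64/3

Total count: 5 + 15 + 7 + 9 = 36.
Total exposure: 4 days.
The Gamma prior is conjugate for the Poisson rate, so λ | data ~ Gamma(28+36, 8+4) = Gamma(64, 12).
Predictive mean over a 4-day window = T·E[λ|data] = 4·64/12 = 64/3.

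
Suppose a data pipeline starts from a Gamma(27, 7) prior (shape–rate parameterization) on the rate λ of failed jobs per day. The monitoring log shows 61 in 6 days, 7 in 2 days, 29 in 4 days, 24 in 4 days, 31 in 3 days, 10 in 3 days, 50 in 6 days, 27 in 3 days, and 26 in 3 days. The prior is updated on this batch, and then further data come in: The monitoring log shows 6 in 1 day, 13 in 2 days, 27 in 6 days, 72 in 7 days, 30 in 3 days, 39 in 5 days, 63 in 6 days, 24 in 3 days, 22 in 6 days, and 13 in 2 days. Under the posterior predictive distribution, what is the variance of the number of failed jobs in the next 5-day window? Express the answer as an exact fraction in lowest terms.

Total count: 61 + 7 + 29 + 24 + 31 + 10 + 50 + 27 + 26 = 265.
Total exposure: 6 + 2 + 4 + 4 + 3 + 3 + 6 + 3 + 3 = 34 days.
After the first batch: Gamma(27 + 265, 7 + 34) = Gamma(292, 41).
Total count: 6 + 13 + 27 + 72 + 30 + 39 + 63 + 24 + 22 + 13 = 309.
Total exposure: 1 + 2 + 6 + 7 + 3 + 5 + 6 + 3 + 6 + 2 = 41 days.
After the second batch: Gamma(292 + 309, 41 + 41) = Gamma(601, 82).
The posterior predictive for a window of length T is Negative Binomial with variance T·α'·(β'+T)/β'² = 5·601·87/6724 = 261435/6724.

261435/6724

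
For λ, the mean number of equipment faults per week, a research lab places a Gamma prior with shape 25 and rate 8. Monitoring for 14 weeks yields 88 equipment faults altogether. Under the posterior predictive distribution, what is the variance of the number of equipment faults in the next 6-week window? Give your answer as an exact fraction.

4746/121

Total count 88 over total exposure 14 weeks.
Gamma(α, β) with Poisson data over total exposure Σt gives posterior Gamma(α+Σx, β+Σt) = Gamma(113, 22).
The posterior predictive for a window of length T is Negative Binomial with variance T·α'·(β'+T)/β'² = 6·113·28/484 = 4746/121.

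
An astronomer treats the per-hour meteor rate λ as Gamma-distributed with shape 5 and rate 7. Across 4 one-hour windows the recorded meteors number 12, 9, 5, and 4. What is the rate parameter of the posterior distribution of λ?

11

Total count: 12 + 9 + 5 + 4 = 30.
Total exposure: 4 hours.
By Gamma–Poisson conjugacy, the posterior is Gamma(α + Σx, β + Σt) = Gamma(5 + 30, 7 + 4) = Gamma(35, 11).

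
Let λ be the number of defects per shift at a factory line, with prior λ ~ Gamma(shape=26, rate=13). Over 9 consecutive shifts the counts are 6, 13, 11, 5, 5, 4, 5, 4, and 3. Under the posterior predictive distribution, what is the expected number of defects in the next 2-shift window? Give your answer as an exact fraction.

82/11

Total count: 6 + 13 + 11 + 5 + 5 + 4 + 5 + 4 + 3 = 56.
Total exposure: 9 shifts.
Posterior: α' = 26 + 56 = 82, β' = 13 + 9 = 22.
Predictive mean over a 2-shift window = T·E[λ|data] = 2·82/22 = 82/11.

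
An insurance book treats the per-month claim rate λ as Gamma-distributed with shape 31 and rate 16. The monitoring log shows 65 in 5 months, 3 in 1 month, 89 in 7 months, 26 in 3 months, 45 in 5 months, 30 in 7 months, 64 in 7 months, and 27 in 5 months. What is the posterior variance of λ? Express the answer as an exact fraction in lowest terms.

Total count: 65 + 3 + 89 + 26 + 45 + 30 + 64 + 27 = 349.
Total exposure: 5 + 1 + 7 + 3 + 5 + 7 + 7 + 5 = 40 months.
Posterior: α' = 31 + 349 = 380, β' = 16 + 40 = 56.
Posterior variance = α'/β'² = 380/3136 = 95/784.

95/784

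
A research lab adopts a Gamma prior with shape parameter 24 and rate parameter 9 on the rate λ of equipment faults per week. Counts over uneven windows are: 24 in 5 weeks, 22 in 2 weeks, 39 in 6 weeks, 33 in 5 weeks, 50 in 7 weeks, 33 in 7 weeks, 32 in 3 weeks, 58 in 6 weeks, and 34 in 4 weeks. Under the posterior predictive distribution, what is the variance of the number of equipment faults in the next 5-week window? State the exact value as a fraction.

102955/2916

Total count: 24 + 22 + 39 + 33 + 50 + 33 + 32 + 58 + 34 = 325.
Total exposure: 5 + 2 + 6 + 5 + 7 + 7 + 3 + 6 + 4 = 45 weeks.
By Gamma–Poisson conjugacy, the posterior is Gamma(α + Σx, β + Σt) = Gamma(24 + 325, 9 + 45) = Gamma(349, 54).
The posterior predictive for a window of length T is Negative Binomial with variance T·α'·(β'+T)/β'² = 5·349·59/2916 = 102955/2916.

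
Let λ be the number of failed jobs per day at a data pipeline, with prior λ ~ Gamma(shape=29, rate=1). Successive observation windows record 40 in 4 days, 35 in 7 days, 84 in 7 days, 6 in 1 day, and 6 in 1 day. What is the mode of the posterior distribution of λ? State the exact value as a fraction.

Total count: 40 + 35 + 84 + 6 + 6 = 171.
Total exposure: 4 + 7 + 7 + 1 + 1 = 20 days.
Conjugate update: add total count to the shape and total exposure to the rate, giving Gamma(200, 21).
Posterior mode = (α'−1)/β' = 199/21.

199/21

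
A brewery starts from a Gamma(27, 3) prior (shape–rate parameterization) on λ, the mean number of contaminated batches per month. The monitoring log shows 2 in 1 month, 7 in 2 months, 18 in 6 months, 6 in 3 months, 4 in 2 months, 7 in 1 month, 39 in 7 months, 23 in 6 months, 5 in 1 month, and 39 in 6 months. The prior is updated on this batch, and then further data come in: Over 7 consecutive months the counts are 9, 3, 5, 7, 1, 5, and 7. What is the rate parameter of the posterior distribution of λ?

45

Total count: 2 + 7 + 18 + 6 + 4 + 7 + 39 + 23 + 5 + 39 = 150.
Total exposure: 1 + 2 + 6 + 3 + 2 + 1 + 7 + 6 + 1 + 6 = 35 months.
After the first batch: Gamma(27 + 150, 3 + 35) = Gamma(177, 38).
Total count: 9 + 3 + 5 + 7 + 1 + 5 + 7 = 37.
Total exposure: 7 months.
After the second batch: Gamma(177 + 37, 38 + 7) = Gamma(214, 45).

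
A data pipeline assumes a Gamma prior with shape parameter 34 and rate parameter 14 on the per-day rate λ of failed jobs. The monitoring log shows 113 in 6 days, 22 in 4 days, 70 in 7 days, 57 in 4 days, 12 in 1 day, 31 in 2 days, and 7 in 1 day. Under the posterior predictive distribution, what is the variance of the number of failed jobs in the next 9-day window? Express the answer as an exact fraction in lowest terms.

Total count: 113 + 22 + 70 + 57 + 12 + 31 + 7 = 312.
Total exposure: 6 + 4 + 7 + 4 + 1 + 2 + 1 = 25 days.
By Gamma–Poisson conjugacy, the posterior is Gamma(α + Σx, β + Σt) = Gamma(34 + 312, 14 + 25) = Gamma(346, 39).
The posterior predictive for a window of length T is Negative Binomial with variance T·α'·(β'+T)/β'² = 9·346·48/1521 = 16608/169.

16608/169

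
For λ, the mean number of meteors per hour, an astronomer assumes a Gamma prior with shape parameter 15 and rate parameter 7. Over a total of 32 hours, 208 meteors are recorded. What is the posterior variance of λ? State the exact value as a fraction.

Total count 208 over total exposure 32 hours.
Conjugate update: add total count to the shape and total exposure to the rate, giving Gamma(223, 39).
Posterior variance = α'/β'² = 223/1521.

223/1521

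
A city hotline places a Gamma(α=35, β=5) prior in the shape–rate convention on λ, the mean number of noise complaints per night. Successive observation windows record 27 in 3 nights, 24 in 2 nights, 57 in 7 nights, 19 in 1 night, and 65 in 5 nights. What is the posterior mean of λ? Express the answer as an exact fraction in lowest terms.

227/23

Total count: 27 + 24 + 57 + 19 + 65 = 192.
Total exposure: 3 + 2 + 7 + 1 + 5 = 18 nights.
Conjugate update: add total count to the shape and total exposure to the rate, giving Gamma(227, 23).
Posterior mean = α'/β' = 227/23.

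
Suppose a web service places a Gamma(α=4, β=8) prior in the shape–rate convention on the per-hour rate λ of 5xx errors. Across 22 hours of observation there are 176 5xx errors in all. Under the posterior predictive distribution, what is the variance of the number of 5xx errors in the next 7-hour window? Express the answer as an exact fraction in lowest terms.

259/5

Total count 176 over total exposure 22 hours.
The Gamma prior is conjugate for the Poisson rate, so λ | data ~ Gamma(4+176, 8+22) = Gamma(180, 30).
The posterior predictive for a window of length T is Negative Binomial with variance T·α'·(β'+T)/β'² = 7·180·37/900 = 259/5.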